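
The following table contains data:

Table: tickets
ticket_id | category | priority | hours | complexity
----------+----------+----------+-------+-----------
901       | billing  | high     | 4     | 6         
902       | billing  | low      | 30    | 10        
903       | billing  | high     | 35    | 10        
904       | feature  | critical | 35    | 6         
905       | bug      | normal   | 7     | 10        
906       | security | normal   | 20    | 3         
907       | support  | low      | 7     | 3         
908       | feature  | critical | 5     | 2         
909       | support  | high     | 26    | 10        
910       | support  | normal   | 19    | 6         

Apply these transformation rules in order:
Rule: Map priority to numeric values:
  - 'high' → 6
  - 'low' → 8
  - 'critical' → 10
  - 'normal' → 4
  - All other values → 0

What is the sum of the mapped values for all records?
66

Step 1: Apply mapping to each record
Step 2: Count by status:
  'high': 3 records × 6 = 18
  'low': 2 records × 8 = 16
  'critical': 2 records × 10 = 20
  'normal': 3 records × 4 = 12
Step 3: Sum all mapped values = 66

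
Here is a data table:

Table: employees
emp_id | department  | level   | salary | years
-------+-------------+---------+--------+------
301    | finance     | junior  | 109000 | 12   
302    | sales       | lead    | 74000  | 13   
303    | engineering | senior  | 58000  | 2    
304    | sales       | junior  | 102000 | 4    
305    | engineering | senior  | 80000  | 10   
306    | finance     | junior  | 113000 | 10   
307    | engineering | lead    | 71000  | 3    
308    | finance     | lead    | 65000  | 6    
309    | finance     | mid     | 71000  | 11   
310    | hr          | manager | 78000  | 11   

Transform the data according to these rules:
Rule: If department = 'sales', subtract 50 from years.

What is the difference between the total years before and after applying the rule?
100

Step 1: Original sum of years = 82
Step 2: 2 records have department = 'sales'
Step 3: Each affected record changes by -50
Step 4: Total change = 2 × -50 = -100
Step 5: New sum = 82 + -100 = -18
Step 6: Difference = |-18 - 82| = 100
        (Sum decreased by 100)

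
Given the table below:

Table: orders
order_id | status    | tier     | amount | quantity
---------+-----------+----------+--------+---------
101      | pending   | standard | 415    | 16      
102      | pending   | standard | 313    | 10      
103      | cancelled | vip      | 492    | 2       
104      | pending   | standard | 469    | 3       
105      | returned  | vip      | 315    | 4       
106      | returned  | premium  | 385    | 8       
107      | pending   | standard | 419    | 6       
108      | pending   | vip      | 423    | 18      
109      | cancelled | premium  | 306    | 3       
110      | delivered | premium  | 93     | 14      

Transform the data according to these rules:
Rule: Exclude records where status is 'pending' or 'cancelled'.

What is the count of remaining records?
3

Step 1: Count records to exclude
  - 5 (pending) + 2 (cancelled) = 7 records
Step 2: Total records: 10
Step 3: Remaining = 10 - 7 = 3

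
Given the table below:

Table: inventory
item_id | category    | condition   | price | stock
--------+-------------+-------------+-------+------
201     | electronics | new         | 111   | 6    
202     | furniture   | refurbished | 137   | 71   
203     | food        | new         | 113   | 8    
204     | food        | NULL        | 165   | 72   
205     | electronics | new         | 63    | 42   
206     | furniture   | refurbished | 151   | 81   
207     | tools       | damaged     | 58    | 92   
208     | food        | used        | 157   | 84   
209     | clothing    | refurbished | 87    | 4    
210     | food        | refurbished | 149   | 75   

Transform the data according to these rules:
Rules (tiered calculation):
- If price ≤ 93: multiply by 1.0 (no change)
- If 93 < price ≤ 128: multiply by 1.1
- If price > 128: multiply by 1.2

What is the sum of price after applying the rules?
1365.2

Step 1: Tier 1 (price ≤ 93): 3 records, sum = 208 × 1.0 = 208.0
Step 2: Tier 2 (93 < price ≤ 128): 2 records, sum = 224 × 1.1 = 246.4
Step 3: Tier 3 (price > 128): 5 records, sum = 759 × 1.2 = 910.8
Step 4: Final sum = 208.0 + 246.4 + 910.8 = 1365.2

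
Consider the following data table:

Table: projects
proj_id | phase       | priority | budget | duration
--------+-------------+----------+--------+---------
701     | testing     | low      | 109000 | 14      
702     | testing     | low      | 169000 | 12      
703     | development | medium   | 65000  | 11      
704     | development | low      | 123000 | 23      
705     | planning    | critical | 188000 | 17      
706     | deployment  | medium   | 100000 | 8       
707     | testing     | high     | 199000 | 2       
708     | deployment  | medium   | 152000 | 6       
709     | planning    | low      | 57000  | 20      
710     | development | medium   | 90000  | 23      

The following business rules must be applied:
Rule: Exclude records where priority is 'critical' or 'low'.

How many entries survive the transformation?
5

Step 1: Count records to exclude
  - 1 (critical) + 4 (low) = 5 records
Step 2: Total records: 10
Step 3: Remaining = 10 - 5 = 5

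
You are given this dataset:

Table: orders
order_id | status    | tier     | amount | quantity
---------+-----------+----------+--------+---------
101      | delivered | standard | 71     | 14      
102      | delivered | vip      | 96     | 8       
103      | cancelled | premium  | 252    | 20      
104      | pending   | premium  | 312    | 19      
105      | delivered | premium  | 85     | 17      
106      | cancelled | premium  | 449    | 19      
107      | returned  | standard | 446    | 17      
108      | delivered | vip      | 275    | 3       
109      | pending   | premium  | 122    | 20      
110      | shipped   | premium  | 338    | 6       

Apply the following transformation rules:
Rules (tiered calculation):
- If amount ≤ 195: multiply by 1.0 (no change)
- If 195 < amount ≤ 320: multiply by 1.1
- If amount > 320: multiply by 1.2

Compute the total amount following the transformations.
2776.5

Step 1: Tier 1 (amount ≤ 195): 4 records, sum = 374 × 1.0 = 374.0
Step 2: Tier 2 (195 < amount ≤ 320): 3 records, sum = 839 × 1.1 = 922.9
Step 3: Tier 3 (amount > 320): 3 records, sum = 1233 × 1.2 = 1479.6
Step 4: Final sum = 374.0 + 922.9 + 1479.6 = 2776.5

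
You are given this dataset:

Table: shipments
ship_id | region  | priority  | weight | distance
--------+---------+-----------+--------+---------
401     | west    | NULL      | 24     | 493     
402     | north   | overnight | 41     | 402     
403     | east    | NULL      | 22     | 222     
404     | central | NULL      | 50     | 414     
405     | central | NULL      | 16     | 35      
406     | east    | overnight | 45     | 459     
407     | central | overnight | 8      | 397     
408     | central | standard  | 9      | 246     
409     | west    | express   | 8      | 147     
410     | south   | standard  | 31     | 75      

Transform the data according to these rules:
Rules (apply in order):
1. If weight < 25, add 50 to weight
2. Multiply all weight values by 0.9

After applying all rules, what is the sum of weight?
498.6

Step 1: Apply Rule 1 - Add 50 to records with weight < 25
  - 6 records affected: 87 + (6 × 50) = 387
  - Unaffected records: 167
  - Sum after Rule 1: 554
Step 2: Apply Rule 2 - Multiply all by 0.9
  - 554 × 0.9 = 498.6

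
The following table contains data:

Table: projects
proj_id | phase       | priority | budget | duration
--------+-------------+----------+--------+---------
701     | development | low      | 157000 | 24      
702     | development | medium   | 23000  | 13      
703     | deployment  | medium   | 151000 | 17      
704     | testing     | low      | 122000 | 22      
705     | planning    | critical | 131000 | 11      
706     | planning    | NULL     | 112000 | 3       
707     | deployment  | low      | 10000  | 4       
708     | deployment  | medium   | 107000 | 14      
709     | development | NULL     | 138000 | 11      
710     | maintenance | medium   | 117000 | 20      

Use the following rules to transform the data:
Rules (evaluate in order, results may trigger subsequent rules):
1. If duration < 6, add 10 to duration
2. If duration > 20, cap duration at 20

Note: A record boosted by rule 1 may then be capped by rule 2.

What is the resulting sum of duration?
153

Step 1: Apply rule 1 to records with duration < 6
  - 2 records get bonus of 10
  - Of these, 0 records then exceed 20 and get capped
Step 2: Apply rule 2 to records with duration > 20
  - 2 records (original) are capped
Step 3: Calculate final sum = 153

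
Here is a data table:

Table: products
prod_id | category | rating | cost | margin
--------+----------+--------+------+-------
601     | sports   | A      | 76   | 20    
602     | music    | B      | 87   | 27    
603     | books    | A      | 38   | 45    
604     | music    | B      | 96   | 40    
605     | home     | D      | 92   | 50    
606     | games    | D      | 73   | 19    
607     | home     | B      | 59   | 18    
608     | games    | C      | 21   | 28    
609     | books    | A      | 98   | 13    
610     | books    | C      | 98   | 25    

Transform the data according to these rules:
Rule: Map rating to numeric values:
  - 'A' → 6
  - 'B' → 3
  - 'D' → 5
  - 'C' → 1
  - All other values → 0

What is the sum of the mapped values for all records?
39

Step 1: Apply mapping to each record
Step 2: Count by status:
  'A': 3 records × 6 = 18
  'B': 3 records × 3 = 9
  'D': 2 records × 5 = 10
  'C': 2 records × 1 = 2
Step 3: Sum all mapped values = 39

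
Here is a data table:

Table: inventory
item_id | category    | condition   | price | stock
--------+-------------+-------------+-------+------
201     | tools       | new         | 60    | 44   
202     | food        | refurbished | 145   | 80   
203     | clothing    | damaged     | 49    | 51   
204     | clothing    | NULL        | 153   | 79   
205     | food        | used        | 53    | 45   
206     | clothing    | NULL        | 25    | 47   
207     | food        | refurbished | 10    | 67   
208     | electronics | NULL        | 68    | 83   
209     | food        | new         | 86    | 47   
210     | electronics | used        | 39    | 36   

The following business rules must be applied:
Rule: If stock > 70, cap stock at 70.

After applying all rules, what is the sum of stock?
547

Step 1: 3 records have stock > 70
Step 2: These records originally summed to 242
Step 3: After capping: 3 × 70 = 210
Step 4: Unaffected records sum: 337
Step 5: Final sum = 210 + 337 = 547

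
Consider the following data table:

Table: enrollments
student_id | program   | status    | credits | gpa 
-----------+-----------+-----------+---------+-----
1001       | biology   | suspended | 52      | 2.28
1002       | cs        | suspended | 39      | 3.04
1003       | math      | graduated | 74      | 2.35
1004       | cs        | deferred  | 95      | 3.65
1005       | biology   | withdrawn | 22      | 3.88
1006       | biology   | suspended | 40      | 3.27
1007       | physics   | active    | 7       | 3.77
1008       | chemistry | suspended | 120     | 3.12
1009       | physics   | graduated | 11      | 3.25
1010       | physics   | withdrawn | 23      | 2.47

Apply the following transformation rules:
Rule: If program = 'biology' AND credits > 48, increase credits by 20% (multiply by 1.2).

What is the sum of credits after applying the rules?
493.4

Step 1: Find records where program = 'biology' AND credits > 48
Step 2: 1 records match, summing to 52
Step 3: After multiplier: 52 × 1.2 = 62.4
Step 4: Unaffected records sum: 431
Step 5: Final sum = 62.4 + 431 = 493.4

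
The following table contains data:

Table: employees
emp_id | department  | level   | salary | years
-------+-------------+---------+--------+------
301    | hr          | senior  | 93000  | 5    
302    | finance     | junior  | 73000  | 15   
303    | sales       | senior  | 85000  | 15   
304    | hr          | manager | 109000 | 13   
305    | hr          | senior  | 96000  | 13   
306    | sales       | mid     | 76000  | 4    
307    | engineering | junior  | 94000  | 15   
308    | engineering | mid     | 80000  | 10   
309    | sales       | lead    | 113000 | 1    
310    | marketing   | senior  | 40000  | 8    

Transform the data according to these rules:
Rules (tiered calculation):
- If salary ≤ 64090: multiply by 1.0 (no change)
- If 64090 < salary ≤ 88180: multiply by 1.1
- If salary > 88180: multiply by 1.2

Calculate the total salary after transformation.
991400.0

Step 1: Tier 1 (salary ≤ 64090): 1 records, sum = 40000 × 1.0 = 40000.0
Step 2: Tier 2 (64090 < salary ≤ 88180): 4 records, sum = 314000 × 1.1 = 345400.0
Step 3: Tier 3 (salary > 88180): 5 records, sum = 505000 × 1.2 = 606000.0
Step 4: Final sum = 40000.0 + 345400.0 + 606000.0 = 991400.0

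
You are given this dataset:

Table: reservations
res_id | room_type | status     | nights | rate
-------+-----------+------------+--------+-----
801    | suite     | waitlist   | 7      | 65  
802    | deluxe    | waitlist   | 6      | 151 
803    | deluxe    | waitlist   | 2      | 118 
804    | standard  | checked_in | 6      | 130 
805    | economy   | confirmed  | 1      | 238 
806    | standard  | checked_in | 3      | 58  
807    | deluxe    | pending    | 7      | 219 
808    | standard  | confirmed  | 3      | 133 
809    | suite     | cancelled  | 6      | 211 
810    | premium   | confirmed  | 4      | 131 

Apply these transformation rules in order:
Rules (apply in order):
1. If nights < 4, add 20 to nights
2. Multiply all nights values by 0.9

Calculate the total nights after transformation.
112.5

Step 1: Apply Rule 1 - Add 20 to records with nights < 4
  - 4 records affected: 9 + (4 × 20) = 89
  - Unaffected records: 36
  - Sum after Rule 1: 125
Step 2: Apply Rule 2 - Multiply all by 0.9
  - 125 × 0.9 = 112.5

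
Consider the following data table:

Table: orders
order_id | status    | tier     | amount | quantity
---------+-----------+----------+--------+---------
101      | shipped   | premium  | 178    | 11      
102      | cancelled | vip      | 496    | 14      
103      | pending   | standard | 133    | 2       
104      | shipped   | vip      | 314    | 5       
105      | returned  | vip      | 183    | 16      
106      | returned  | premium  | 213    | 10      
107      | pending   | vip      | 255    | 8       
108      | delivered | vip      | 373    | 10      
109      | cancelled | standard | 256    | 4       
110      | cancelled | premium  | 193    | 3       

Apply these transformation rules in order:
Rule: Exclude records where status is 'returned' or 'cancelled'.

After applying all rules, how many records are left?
5

Step 1: Count records to exclude
  - 2 (returned) + 3 (cancelled) = 5 records
Step 2: Total records: 10
Step 3: Remaining = 10 - 5 = 5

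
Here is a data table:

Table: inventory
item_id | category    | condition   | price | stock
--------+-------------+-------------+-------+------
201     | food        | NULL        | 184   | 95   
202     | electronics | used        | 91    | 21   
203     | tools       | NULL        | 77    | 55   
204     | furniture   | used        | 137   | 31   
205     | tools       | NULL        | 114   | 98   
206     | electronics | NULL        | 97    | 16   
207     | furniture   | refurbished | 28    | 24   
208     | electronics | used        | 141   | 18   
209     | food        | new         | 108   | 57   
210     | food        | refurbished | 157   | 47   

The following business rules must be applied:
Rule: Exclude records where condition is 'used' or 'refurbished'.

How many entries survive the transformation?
5

Step 1: Count records to exclude
  - 3 (used) + 2 (refurbished) = 5 records
Step 2: Total records: 10
Step 3: Remaining = 10 - 5 = 5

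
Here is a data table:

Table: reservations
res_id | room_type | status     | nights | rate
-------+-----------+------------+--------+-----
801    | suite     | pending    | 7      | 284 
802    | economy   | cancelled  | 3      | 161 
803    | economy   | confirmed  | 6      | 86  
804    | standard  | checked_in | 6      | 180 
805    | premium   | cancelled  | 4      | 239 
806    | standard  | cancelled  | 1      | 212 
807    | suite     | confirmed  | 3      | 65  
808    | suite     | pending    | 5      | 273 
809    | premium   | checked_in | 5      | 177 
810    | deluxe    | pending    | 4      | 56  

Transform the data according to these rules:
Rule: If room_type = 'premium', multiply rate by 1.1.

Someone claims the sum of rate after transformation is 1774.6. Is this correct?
Yes, the result is correct.

Step 1: Calculate the correct sum after transformation
Step 2: Apply multiplier 1.1 to records where room_type = 'premium'
Step 3: Correct result = 1774.6
Step 4: Claimed result = 1774.6
Step 5: 1774.6 = 1774.6 ✓
Conclusion: The claimed result is correct.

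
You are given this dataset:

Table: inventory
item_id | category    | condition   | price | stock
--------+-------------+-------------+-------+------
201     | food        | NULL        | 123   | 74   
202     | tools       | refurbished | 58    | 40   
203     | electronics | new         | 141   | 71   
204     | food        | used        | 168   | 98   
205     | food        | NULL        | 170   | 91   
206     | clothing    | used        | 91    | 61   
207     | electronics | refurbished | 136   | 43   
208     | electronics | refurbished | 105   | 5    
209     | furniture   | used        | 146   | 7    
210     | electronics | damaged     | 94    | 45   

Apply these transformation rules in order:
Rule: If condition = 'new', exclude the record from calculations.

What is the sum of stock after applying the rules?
464

Step 1: Identify records where condition = 'new'
Step 2: The excluded records sum to 71
Step 3: Original total stock = 535
Step 4: Remaining total = 535 - 71 = 464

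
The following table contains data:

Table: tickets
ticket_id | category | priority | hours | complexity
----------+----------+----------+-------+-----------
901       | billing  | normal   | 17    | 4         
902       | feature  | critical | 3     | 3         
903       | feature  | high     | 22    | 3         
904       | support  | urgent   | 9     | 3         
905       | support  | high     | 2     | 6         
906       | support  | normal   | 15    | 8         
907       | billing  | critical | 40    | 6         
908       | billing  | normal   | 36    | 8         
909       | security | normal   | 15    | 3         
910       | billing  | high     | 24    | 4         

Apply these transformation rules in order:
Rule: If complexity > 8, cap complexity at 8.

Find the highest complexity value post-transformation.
8

Step 1: Original maximum complexity = 8
Step 2: Check cap of 8 against maximum
Step 3: No records exceed the cap (max 8 <= cap 8), so no capping applies
Step 4: Maximum after transformation = 8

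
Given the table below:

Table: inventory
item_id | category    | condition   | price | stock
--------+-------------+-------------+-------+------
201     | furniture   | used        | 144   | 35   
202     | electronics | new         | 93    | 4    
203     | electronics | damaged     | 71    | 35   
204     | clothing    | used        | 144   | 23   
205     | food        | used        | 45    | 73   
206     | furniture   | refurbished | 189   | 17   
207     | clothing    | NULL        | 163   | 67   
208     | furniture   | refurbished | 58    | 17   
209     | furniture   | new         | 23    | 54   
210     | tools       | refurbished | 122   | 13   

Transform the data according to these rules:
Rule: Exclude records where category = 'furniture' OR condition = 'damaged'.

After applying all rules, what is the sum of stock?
180

Step 1: Find records where category = 'furniture' OR condition = 'damaged'
Step 2: 5 records match, summing to 158
Step 3: Original sum: 338
Step 4: Remaining sum = 338 - 158 = 180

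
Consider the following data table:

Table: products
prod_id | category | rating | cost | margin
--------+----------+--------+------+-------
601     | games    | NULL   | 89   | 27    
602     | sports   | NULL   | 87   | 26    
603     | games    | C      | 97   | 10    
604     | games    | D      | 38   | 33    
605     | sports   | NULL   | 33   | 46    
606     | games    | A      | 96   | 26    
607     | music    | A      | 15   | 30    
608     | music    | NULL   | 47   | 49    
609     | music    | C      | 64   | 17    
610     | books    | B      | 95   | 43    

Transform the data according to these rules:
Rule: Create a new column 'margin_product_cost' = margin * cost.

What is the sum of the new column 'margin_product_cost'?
18829

Step 1: For each record, compute margin * cost
Example calculations:
  27 * 89 = 2403
  26 * 87 = 2262
  10 * 97 = 970
  ...
Step 2: Sum all derived values
Step 3: Total = 18829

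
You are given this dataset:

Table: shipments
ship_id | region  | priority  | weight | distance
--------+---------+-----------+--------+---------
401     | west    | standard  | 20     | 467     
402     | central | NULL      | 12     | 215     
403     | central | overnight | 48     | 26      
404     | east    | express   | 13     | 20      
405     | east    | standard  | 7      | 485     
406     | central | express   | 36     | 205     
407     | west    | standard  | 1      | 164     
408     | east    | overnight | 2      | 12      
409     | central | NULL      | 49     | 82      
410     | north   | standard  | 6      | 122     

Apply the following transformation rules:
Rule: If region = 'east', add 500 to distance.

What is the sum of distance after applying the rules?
3298

Step 1: Count records where region = 'east': 3
Step 2: Total bonus added: 3 × 500 = 1500
Step 3: Original sum of distance: 1798
Step 4: Final sum = 1798 + 1500 = 3298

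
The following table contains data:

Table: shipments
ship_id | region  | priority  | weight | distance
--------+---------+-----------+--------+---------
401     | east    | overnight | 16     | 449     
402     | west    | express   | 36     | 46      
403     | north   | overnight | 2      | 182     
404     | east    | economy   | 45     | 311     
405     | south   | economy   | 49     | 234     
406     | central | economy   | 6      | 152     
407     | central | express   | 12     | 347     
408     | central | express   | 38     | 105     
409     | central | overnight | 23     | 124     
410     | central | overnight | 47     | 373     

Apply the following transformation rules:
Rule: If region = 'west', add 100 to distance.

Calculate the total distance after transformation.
2423

Step 1: Count records where region = 'west': 1
Step 2: Total bonus added: 1 × 100 = 100
Step 3: Original sum of distance: 2323
Step 4: Final sum = 2323 + 100 = 2423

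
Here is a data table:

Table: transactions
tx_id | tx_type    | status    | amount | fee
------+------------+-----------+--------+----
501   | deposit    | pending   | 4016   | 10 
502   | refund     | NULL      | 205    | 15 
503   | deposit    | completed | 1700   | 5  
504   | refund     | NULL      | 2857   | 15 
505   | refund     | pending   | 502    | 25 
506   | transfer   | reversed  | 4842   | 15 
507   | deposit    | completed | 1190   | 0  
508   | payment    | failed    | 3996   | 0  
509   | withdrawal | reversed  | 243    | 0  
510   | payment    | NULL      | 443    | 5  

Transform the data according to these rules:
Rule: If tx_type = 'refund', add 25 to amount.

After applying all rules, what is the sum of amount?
20069

Step 1: Count records where tx_type = 'refund': 3
Step 2: Total bonus added: 3 × 25 = 75
Step 3: Original sum of amount: 19994
Step 4: Final sum = 19994 + 75 = 20069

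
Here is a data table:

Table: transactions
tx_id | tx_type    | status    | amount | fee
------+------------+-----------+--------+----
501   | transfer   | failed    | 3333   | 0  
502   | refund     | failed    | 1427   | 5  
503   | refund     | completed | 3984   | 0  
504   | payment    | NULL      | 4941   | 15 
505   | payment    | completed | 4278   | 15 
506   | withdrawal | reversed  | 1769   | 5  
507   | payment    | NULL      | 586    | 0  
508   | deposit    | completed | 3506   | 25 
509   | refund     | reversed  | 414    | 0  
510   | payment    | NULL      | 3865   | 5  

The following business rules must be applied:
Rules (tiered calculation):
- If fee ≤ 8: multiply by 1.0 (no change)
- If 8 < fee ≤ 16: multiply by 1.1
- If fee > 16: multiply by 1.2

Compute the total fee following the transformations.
78.0

Step 1: Tier 1 (fee ≤ 8): 7 records, sum = 15 × 1.0 = 15.0
Step 2: Tier 2 (8 < fee ≤ 16): 2 records, sum = 30 × 1.1 = 33.0
Step 3: Tier 3 (fee > 16): 1 records, sum = 25 × 1.2 = 30.0
Step 4: Final sum = 15.0 + 33.0 + 30.0 = 78.0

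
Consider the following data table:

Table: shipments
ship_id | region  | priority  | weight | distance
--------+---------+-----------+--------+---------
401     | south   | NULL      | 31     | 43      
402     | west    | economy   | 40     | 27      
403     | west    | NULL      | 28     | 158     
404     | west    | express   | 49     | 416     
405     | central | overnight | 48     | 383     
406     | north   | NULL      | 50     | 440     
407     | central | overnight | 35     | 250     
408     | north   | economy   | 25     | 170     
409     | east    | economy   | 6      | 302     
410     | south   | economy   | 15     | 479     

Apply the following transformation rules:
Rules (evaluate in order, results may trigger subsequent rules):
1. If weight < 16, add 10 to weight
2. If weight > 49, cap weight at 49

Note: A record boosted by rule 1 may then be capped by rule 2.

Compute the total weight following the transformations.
346

Step 1: Apply rule 1 to records with weight < 16
  - 2 records get bonus of 10
  - Of these, 0 records then exceed 49 and get capped
Step 2: Apply rule 2 to records with weight > 49
  - 1 records (original) are capped
Step 3: Calculate final sum = 346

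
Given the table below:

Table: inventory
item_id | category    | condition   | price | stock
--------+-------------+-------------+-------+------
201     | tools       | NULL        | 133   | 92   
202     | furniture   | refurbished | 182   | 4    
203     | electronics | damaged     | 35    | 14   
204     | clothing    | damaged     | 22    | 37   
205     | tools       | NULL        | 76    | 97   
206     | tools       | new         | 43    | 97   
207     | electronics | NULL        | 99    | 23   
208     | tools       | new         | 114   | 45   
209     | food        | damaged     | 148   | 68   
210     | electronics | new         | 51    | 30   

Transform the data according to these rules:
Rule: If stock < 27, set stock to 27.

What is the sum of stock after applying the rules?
547

Step 1: 3 records have stock < 27
Step 2: These records originally summed to 41
Step 3: After setting to minimum: 3 × 27 = 81
Step 4: Unaffected records sum: 466
Step 5: Final sum = 81 + 466 = 547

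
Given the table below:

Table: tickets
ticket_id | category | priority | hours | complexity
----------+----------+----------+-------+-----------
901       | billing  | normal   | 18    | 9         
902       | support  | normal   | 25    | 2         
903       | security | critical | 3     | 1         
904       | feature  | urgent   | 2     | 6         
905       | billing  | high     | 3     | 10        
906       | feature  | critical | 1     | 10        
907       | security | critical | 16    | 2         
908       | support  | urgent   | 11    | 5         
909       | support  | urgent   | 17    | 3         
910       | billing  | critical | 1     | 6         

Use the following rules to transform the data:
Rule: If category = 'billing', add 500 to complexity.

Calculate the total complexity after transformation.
1554

Step 1: Count records where category = 'billing': 3
Step 2: Total bonus added: 3 × 500 = 1500
Step 3: Original sum of complexity: 54
Step 4: Final sum = 54 + 1500 = 1554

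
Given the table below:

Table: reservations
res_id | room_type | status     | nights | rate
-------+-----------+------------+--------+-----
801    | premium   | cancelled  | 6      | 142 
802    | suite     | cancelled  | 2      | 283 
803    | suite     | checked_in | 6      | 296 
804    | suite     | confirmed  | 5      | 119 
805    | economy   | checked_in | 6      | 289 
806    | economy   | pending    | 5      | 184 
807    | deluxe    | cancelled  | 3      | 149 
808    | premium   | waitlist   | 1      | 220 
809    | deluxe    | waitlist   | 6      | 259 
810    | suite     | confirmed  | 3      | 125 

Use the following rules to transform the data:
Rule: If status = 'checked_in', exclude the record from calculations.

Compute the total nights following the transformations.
31

Step 1: Identify records where status = 'checked_in'
Step 2: The excluded records sum to 12
Step 3: Original total nights = 43
Step 4: Remaining total = 43 - 12 = 31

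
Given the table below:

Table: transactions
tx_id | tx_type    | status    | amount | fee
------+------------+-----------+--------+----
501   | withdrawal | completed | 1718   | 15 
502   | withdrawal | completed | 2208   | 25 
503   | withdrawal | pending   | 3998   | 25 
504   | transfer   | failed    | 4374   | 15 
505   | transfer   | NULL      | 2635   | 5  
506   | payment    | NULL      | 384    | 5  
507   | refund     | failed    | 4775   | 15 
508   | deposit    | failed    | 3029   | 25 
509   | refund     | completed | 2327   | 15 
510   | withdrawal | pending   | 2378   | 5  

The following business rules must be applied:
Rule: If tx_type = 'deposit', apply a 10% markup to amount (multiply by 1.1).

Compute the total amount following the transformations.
28128.9

Step 1: Records with tx_type = 'deposit' have total amount = 3029
Step 2: Apply multiplier: 3029 × 1.1 = 3331.9
Step 3: Other records total: 24797
Step 4: Final sum = 3331.9 + 24797 = 28128.9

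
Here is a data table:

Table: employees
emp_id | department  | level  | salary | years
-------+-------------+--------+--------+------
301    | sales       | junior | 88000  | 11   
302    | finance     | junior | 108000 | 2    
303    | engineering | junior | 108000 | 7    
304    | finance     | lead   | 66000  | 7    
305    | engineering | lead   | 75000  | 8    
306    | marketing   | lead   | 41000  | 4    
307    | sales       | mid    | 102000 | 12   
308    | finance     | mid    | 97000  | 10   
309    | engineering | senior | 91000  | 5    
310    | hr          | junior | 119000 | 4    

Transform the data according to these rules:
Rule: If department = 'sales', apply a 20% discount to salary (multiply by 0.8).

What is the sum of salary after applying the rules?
857000.0

Step 1: Records with department = 'sales' have total salary = 190000
Step 2: Apply multiplier: 190000 × 0.8 = 152000.0
Step 3: Other records total: 705000
Step 4: Final sum = 152000.0 + 705000 = 857000.0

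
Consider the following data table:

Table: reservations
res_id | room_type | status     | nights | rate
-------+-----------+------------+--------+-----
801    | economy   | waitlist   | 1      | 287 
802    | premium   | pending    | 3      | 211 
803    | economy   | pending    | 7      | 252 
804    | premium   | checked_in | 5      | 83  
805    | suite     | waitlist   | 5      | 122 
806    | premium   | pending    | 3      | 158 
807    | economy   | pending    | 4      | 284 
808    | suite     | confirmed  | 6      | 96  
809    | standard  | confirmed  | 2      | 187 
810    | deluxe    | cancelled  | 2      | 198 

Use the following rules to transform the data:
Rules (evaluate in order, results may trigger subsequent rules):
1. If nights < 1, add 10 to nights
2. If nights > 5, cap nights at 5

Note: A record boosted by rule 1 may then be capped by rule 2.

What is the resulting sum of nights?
35

Step 1: Apply rule 1 to records with nights < 1
  - 0 records get bonus of 10
  - Of these, 0 records then exceed 5 and get capped
Step 2: Apply rule 2 to records with nights > 5
  - 2 records (original) are capped
Step 3: Calculate final sum = 35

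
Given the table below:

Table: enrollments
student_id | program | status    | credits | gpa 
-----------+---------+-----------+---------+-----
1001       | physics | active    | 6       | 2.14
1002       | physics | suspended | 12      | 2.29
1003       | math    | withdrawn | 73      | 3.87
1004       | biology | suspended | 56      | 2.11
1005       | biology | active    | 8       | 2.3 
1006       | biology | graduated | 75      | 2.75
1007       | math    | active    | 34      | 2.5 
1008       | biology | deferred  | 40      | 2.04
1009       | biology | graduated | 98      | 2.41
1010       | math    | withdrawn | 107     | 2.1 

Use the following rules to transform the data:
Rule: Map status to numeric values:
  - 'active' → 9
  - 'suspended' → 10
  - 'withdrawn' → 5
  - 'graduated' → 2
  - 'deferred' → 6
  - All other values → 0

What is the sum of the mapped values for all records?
67

Step 1: Apply mapping to each record
Step 2: Count by status:
  'active': 3 records × 9 = 27
  'suspended': 2 records × 10 = 20
  'withdrawn': 2 records × 5 = 10
  'graduated': 2 records × 2 = 4
  'deferred': 1 records × 6 = 6
Step 3: Sum all mapped values = 67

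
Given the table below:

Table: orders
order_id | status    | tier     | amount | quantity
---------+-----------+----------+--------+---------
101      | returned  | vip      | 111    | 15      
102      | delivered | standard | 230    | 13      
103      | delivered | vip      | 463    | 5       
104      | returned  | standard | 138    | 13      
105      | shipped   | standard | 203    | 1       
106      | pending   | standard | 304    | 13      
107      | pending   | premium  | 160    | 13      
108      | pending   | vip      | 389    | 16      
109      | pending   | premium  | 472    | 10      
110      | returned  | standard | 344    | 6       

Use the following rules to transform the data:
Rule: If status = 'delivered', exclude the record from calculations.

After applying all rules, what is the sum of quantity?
87

Step 1: Identify records where status = 'delivered'
Step 2: The excluded records sum to 18
Step 3: Original total quantity = 105
Step 4: Remaining total = 105 - 18 = 87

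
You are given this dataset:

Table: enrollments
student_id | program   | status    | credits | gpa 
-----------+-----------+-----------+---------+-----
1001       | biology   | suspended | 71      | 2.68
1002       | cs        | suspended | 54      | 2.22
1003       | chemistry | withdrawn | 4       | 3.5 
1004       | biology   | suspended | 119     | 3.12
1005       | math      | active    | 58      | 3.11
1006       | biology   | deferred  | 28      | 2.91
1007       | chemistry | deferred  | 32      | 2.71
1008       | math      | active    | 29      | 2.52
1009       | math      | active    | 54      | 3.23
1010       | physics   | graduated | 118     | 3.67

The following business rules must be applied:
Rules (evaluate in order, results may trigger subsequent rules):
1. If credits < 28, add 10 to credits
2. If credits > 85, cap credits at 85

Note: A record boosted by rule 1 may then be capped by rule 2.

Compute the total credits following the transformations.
510

Step 1: Apply rule 1 to records with credits < 28
  - 1 records get bonus of 10
  - Of these, 0 records then exceed 85 and get capped
Step 2: Apply rule 2 to records with credits > 85
  - 2 records (original) are capped
Step 3: Calculate final sum = 510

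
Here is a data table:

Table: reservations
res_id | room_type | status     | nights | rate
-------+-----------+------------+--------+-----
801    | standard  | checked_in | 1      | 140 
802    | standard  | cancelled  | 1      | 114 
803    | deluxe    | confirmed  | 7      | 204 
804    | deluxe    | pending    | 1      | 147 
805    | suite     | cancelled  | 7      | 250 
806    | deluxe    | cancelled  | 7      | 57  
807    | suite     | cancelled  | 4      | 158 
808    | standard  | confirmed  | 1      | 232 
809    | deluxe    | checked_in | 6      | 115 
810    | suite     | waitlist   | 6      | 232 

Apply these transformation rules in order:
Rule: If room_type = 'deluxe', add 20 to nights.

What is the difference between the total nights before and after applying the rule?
80

Step 1: Original sum of nights = 41
Step 2: 4 records have room_type = 'deluxe'
Step 3: Each affected record changes by 20
Step 4: Total change = 4 × 20 = 80
Step 5: New sum = 41 + 80 = 121
Step 6: Difference = |121 - 41| = 80
        (Sum increased by 80)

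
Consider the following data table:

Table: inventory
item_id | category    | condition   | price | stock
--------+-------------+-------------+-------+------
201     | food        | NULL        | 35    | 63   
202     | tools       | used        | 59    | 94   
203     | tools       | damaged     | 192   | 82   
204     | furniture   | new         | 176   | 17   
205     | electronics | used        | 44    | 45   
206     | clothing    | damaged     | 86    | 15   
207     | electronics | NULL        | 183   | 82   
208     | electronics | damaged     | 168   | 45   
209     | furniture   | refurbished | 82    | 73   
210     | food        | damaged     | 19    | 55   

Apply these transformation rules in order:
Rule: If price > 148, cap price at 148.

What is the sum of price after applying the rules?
917

Step 1: 4 records have price > 148
Step 2: These records originally summed to 719
Step 3: After capping: 4 × 148 = 592
Step 4: Unaffected records sum: 325
Step 5: Final sum = 592 + 325 = 917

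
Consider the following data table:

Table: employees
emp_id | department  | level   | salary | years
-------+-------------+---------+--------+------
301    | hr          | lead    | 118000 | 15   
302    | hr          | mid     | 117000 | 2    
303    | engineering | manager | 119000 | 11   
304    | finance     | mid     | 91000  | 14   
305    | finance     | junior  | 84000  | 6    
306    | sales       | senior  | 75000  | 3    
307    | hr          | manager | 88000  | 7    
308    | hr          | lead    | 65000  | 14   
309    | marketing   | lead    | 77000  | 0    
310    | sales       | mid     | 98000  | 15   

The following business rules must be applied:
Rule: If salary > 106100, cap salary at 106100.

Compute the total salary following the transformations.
896300

Step 1: 3 records have salary > 106100
Step 2: These records originally summed to 354000
Step 3: After capping: 3 × 106100 = 318300
Step 4: Unaffected records sum: 578000
Step 5: Final sum = 318300 + 578000 = 896300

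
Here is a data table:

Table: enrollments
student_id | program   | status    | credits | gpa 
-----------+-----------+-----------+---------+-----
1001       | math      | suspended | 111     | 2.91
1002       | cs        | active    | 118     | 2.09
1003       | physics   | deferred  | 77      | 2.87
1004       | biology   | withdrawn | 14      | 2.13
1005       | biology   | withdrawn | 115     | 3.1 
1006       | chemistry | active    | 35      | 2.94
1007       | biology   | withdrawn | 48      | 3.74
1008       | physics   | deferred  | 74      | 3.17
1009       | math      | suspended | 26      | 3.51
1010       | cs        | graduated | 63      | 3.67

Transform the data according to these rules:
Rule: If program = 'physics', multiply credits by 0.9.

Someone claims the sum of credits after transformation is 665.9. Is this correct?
Yes, the result is correct.

Step 1: Calculate the correct sum after transformation
Step 2: Apply multiplier 0.9 to records where program = 'physics'
Step 3: Correct result = 665.9
Step 4: Claimed result = 665.9
Step 5: 665.9 = 665.9 ✓
Conclusion: The claimed result is correct.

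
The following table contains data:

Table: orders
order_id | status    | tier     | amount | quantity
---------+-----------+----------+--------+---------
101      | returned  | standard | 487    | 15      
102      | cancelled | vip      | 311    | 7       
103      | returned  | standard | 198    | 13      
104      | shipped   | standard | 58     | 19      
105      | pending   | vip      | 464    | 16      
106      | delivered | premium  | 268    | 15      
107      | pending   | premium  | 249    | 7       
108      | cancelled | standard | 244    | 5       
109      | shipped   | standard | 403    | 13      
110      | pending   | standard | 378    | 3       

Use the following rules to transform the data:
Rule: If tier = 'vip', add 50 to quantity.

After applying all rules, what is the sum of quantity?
213

Step 1: Count records where tier = 'vip': 2
Step 2: Total bonus added: 2 × 50 = 100
Step 3: Original sum of quantity: 113
Step 4: Final sum = 113 + 100 = 213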